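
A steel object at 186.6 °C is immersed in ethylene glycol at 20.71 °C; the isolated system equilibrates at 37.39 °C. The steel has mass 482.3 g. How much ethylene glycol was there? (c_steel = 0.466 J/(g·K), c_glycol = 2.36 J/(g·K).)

m ≈ 852 g

Heat lost by the steel = heat gained by the glycol:
482.3×0.466×(186.6 − 37.39) = m×2.36×(37.39 − 20.71)
39.36 m = 33535  ⇒  m ≈ 851.9 g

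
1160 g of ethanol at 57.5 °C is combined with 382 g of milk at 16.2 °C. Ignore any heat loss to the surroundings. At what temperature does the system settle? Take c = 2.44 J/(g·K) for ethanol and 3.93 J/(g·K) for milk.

Heat gained plus heat lost sum to zero:
1160×2.44×(T − 57.5) + 382×3.93×(T − 16.2) = 0
(2830.4 + 1501.3) T = 2830.4×57.5 + 1501.3×16.2
T ≈ 43.19 °C

T_f ≈ 43.2 °C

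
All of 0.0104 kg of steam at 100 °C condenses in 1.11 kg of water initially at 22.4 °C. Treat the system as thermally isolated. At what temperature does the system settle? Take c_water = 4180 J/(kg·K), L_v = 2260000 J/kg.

T_f ≈ 28.1 °C

Let T be the final temperature. ΣQ_i = 0:
condense steam: −0.0104·2260000 = −23504; condensate cools 100→T: 0.0104·4180·(T − 100) = 43.47(T − 100); water warms: 1.11·4180·(T − 22.4) = 4639.8(T − 22.4)
4683.3 T = 23504 + 4347.2 + 103932 = 131783
T ≈ 28.14 °C — below 100 °C, confirming all the steam condensed.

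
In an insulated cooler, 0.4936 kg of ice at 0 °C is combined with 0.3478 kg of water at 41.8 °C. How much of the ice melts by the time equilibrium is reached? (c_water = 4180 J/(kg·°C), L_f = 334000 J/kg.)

Heat available from the water dropping to 0 °C: 0.3478×4180×41.8 = 60769 J.
To melt every bit of ice: 0.4936×334000 = 164862 J.
60769 J < 164862 J, so only part of the ice melts and the system sits at 0 °C.
m_melted×334000 = 60769  ⇒  m_melted ≈ 0.1819 kg.

m_melted ≈ 0.182 kg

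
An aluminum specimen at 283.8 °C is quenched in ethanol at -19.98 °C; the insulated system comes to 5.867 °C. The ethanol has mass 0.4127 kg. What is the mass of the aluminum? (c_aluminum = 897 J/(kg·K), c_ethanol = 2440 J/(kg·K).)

Heat lost by the aluminum = heat gained by the ethanol:
m·897·(283.8 − 5.867) = 0.4127·2440·(5.867 − (-19.98))
249306 m = 26028  ⇒  m ≈ 0.1044 kg

m ≈ 0.104 kg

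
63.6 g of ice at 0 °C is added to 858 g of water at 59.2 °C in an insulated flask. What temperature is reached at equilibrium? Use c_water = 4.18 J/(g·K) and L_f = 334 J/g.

Sum of m c ΔT and latent-heat terms is zero:
melt ice: 63.6·334 = 21242; warm the meltwater: 265.85 T; water cools: 858·4.18·(T − 59.2) = 3586.4(T − 59.2)
3852.3 T = 212317 − 21242 = 191075
T ≈ 49.60 °C (positive, so assuming full melt was valid).

T_f ≈ 49.6 °C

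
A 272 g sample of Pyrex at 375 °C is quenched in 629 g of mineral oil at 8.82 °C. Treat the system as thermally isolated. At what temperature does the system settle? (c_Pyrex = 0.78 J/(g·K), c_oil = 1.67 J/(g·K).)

T_f is the heat-capacity-weighted average of the initial temperatures:
T_f = (212.16·375 + 1050.4·8.82) / (212.16 + 1050.4)
    = 88825 / 1262.6 ≈ 70.35 °C

T_f ≈ 70.4 °C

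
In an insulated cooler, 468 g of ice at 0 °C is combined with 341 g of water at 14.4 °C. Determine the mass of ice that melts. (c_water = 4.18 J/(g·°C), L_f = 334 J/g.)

Cooling the water to 0 °C releases 341·4.18·14.4 = 20525 J.
Melting all 468 g of ice would need 468·334 = 156312 J.
20525 J < 156312 J, so only part of the ice melts and the system sits at 0 °C.
m_melted·334 = 20525  ⇒  m_melted ≈ 61.45 g.

m_melted ≈ 61.5 g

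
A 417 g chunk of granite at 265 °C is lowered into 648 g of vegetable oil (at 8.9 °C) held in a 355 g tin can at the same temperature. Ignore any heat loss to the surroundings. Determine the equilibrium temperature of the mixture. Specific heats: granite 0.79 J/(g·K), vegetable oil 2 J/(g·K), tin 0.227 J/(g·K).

T_f = Σ m_i c_i T_i / Σ m_i c_i:
T_f = (329.43*265 + 1296*8.9 + 80.59*8.9) / (329.43 + 1296 + 80.59)
    = 99551 / 1706 ≈ 58.35 °C

T_f ≈ 58.4 °C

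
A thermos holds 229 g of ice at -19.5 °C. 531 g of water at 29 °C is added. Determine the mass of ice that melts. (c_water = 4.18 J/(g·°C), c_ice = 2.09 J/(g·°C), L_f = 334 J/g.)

Cooling the water to 0 °C releases 531·4.18·29 = 64368 J.
Warming the ice to 0 °C takes 229·2.09·19.5 = 9332.9 J, leaving 55035 J for melting.
Fully melting the ice requires m_ice L_f = 229·334 = 76486 J.
55035 J < 76486 J, so only part of the ice melts and the system sits at 0 °C.
Mass melted = 55035/334 ≈ 164.8 g.

m_melted ≈ 165 g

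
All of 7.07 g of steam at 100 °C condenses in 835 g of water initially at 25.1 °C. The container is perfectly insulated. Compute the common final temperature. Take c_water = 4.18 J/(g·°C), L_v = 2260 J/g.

Energy balance with sensible and latent terms:
steam→water at 100 °C releases m L_v = 7.07×2260 = 15978
  condensed water 100 °C→T: 29.55(T − 100)
  water warms: 835×4.18×(T − 25.1) = 3490.3(T − 25.1)
3519.9 T = 15978 + 2955.3 + 87607 = 106540
T ≈ 30.27 °C (< 100 °C, so full condensation is consistent).

T_f ≈ 30.3 °C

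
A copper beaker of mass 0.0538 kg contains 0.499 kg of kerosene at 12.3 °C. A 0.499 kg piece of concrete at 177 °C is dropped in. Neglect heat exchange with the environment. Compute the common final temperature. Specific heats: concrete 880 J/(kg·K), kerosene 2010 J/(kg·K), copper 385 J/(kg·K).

T_f ≈ 61.7 °C

With ΣQ=0 the equilibrium temperature is the m·c-weighted mean:
T_f = (439.12*177 + 1003*12.3 + 20.71*12.3) / (439.12 + 1003 + 20.71)
    = 90316 / 1462.8 ≈ 61.74 °C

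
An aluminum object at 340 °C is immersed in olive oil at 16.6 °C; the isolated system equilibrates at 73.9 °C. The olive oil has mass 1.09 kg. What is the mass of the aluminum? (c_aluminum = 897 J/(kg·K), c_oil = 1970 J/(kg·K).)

m ≈ 0.515 kg

Conservation of energy gives ΣQ = 0:
m·897·(73.9 − 340) + 1.09·1970·(73.9 − 16.6) = 0
-238692 m = -123040
m = -123040/-238692 ≈ 0.5155 kg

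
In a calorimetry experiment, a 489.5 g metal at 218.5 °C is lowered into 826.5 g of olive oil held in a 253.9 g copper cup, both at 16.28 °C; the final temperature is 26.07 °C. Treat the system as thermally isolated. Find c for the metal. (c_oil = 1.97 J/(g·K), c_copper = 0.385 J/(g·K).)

Conservation of energy gives ΣQ = 0:
489.5·c·(26.07 − 218.5) + 826.5·1.97·(26.07 − 16.28) + 253.9·0.385·(26.07 − 16.28) = 0
-94194 c = -16897
c = -16897/-94194 ≈ 0.1794 J/(g·K)

c ≈ 0.179 J/(g·K)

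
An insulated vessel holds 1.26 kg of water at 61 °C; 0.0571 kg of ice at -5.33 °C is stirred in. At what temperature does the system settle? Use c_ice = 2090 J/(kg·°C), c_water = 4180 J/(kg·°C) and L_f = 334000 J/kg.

T_f ≈ 54.8 °C

Sum of m c ΔT and latent-heat terms is zero:
warm ice to 0 °C: 0.0571×2090×(0 − (-5.33)) = 636.08; fusion: m_ice L_f = 0.0571×334000 = 19071; meltwater 0→T: 0.0571×4180×T = 238.68 T; water cools: 1.26×4180×(T − 61) = 5266.8(T − 61)
5505.5 T = 321275 − 19707 = 301567
T ≈ 54.78 °C — above 0 °C, consistent with complete melting.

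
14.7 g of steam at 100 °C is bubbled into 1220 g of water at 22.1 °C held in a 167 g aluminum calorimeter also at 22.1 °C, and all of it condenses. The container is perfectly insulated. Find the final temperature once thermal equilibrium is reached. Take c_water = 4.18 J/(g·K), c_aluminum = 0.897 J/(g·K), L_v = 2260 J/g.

Let T be the final temperature. ΣQ_i = 0:
steam→water at 100 °C releases m L_v = 14.7×2260 = 33222; condensate cools 100→T: 14.7×4.18×(T − 100) = 61.45(T − 100); water warms: 1220×4.18×(T − 22.1) = 5099.6(T − 22.1); aluminum cup: 167×0.897×(T − 22.1) = 149.8(T − 22.1)
5310.8 T = 33222 + 6144.6 + 116012 = 155378
T ≈ 29.26 °C (< 100 °C, so full condensation is consistent).

T_f ≈ 29.3 °C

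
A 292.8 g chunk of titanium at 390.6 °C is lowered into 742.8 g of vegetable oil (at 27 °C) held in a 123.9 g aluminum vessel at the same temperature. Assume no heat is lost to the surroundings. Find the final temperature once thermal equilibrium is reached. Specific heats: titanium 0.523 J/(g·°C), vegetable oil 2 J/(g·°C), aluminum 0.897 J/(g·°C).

T_f ≈ 58.8 °C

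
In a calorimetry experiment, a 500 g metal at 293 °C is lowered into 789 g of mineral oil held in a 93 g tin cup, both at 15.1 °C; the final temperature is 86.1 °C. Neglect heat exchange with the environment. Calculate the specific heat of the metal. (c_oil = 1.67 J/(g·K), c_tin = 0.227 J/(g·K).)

Setting the total heat transfer to zero:
500·c·(86.1 − 293) + 789·1.67·(86.1 − 15.1) + 93·0.227·(86.1 − 15.1) = 0
-103450 c = -95051
c = -95051/-103450 ≈ 0.9188 J/(g·K)

c ≈ 0.919 J/(g·K)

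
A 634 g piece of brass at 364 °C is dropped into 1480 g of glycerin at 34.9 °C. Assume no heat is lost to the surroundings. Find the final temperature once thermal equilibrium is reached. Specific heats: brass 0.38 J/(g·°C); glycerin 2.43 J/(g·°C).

|Q_brass| = |Q_glycerin|:
634×0.38×(364 − T) = 1480×2.43×(T − 34.9)
240.92(364 − T) = 3596.4(T − 34.9)
3837.3 T = 213209  ⇒  T ≈ 55.56 °C

T_f ≈ 55.6 °C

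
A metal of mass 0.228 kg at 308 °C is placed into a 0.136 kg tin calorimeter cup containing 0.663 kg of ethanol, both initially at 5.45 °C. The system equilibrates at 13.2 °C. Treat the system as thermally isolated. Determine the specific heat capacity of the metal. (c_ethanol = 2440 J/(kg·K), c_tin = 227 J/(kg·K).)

Setting the total heat transfer to zero:
0.228×c×(13.2 − 308) + 0.663×2440×(13.2 − 5.45) + 0.136×227×(13.2 − 5.45) = 0
-67.21 c = -12777
c = -12777/-67.21 ≈ 190.1 J/(kg·K)

c ≈ 190 J/(kg·K)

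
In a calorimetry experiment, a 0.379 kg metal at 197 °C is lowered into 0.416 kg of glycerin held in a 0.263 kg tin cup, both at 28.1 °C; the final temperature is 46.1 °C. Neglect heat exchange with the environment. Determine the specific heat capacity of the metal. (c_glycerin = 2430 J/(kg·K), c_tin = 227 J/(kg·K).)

c ≈ 337 J/(kg·K)

Heat gained plus heat lost sum to zero:
0.379·c·(46.1 − 197) + 0.416·2430·(46.1 − 28.1) + 0.263·227·(46.1 − 28.1) = 0
-57.19 c = -19270
c = -19270/-57.19 ≈ 336.9 J/(kg·K)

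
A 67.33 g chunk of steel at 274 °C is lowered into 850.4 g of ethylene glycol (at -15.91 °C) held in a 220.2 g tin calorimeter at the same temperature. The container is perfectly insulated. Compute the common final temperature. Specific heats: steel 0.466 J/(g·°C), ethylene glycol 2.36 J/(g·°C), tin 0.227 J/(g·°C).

T_f ≈ -11.6 °C

Energy conservation, ΣQ = 0:
67.33×0.466×(T − 274) + 850.4×2.36×(T − (-15.91)) + 220.2×0.227×(T − (-15.91)) = 0
2088.3 T = -24129
T = -24129 / 2088.3 = -11.6 °C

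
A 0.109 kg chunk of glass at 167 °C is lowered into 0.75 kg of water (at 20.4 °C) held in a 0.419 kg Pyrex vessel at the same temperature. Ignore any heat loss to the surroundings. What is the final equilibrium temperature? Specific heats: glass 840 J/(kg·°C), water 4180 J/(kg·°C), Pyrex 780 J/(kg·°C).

With ΣQ=0 the equilibrium temperature is the m·c-weighted mean:
T_f = (91.56·167 + 3135·20.4 + 326.82·20.4) / (91.56 + 3135 + 326.82)
    = 85912 / 3553.4 ≈ 24.18 °C

T_f ≈ 24.2 °C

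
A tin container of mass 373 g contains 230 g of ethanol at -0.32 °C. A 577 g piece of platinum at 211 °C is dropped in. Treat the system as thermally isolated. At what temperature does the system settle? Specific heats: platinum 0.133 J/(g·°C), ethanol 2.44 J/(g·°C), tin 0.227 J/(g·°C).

T_f ≈ 22.1 °C

Taking heat into each body as positive, Σ m c ΔT = 0:
577×0.133×(T − 211) + 230×2.44×(T − (-0.32)) + 373×0.227×(T − (-0.32)) = 0
76.74(T − 211) + 561.2(T − (-0.32)) + 84.67(T − (-0.32)) = 0
722.61 T = 15986
T = 15986 / 722.61 = 22.1 °C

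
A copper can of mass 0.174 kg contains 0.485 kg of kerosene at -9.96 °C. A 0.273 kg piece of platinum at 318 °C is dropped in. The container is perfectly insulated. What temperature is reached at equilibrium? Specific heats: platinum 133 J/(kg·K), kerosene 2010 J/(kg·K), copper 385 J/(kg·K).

T_f ≈ 1.1 °C

T_f is the heat-capacity-weighted average of the initial temperatures:
T_f = (36.31×318 + 974.85×(-9.96) + 66.99×(-9.96)) / (36.31 + 974.85 + 66.99)
    = 1169.5 / 1078.1 ≈ 1.08 °C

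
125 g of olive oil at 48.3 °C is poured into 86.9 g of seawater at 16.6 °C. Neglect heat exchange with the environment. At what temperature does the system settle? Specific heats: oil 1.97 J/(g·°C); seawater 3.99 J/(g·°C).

T_f ≈ 29.8 °C

Heat gained plus heat lost sum to zero:
125*1.97*(T − 48.3) + 86.9*3.99*(T − 16.6) = 0
246.25(T − 48.3) + 346.73(T − 16.6) = 0
592.98 T = 17650
T ≈ 29.76 °C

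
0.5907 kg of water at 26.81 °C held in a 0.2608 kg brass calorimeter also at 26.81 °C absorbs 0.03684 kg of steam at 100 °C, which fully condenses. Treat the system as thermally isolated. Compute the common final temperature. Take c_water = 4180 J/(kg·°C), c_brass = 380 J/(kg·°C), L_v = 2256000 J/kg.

T_f ≈ 61.5 °C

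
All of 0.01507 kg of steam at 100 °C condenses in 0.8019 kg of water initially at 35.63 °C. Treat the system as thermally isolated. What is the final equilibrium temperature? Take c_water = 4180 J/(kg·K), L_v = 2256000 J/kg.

T_f ≈ 46.8 °C

Sum of m c ΔT and latent-heat terms is zero:
condense steam: −0.01507·2256000 = −33998; condensate cools 100→T: 0.01507·4180·(T − 100) = 62.99(T − 100); original water: 3351.9(T − 35.63)
3414.9 T = 33998 + 6299.3 + 119430 = 159727
T ≈ 46.77 °C (< 100 °C, so full condensation is consistent).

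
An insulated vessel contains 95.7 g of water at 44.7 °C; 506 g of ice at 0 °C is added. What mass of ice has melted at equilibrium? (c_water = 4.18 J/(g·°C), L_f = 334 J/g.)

Heat available from the water dropping to 0 °C: 95.7×4.18×44.7 = 17881 J.
Melting all 506 g of ice would need 506×334 = 169004 J.
That's not enough to melt it all — equilibrium is at 0 °C with ice remaining.
m_melt = 17881 / L_f = 53.54 g.

m_melted ≈ 53.5 g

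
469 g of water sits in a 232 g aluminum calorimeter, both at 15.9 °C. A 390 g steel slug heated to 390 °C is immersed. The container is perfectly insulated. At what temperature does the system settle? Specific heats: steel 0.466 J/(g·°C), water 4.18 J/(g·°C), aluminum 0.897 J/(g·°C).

T_f ≈ 44.8 °C

T_f = Σ m_i c_i T_i / Σ m_i c_i:
T_f = (181.74·390 + 1960.4·15.9 + 208.1·15.9) / (181.74 + 1960.4 + 208.1)
    = 105358 / 2350.3 ≈ 44.83 °C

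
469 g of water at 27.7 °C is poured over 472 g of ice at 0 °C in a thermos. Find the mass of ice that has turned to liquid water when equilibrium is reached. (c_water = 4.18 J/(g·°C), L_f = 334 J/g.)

m_melted ≈ 163 g

Water can give up m c ΔT = 469×4.18×27.7 = 54304 J before reaching 0 °C.
Fully melting the ice requires m_ice L_f = 472×334 = 157648 J.
That's not enough to melt it all — equilibrium is at 0 °C with ice remaining.
m_melted×334 = 54304  ⇒  m_melted ≈ 162.6 g.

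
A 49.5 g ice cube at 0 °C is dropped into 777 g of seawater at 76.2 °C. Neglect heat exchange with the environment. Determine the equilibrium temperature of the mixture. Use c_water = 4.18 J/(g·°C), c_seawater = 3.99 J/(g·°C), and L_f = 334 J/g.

T_f ≈ 66.4 °C

Energy conservation, ΣQ = 0:
fusion: m_ice L_f = 49.5·334 = 16533; warm the meltwater: 206.91 T; seawater cools: 777·3.99·(T − 76.2) = 3100.2(T − 76.2)
3307.1 T = 236238 − 16533 = 219705
T ≈ 66.43 °C (positive, so assuming full melt was valid).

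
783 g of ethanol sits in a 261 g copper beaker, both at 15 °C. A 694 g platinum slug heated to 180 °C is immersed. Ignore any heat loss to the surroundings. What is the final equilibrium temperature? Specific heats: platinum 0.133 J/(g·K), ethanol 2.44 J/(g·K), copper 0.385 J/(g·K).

T_f ≈ 22.2 °C

Taking heat into each body as positive, Σ m c ΔT = 0:
694*0.133*(T − 180) + 783*2.44*(T − 15) + 261*0.385*(T − 15) = 0
2103.3 T = 46779
T = 46779/2103.3 ≈ 22.24 °C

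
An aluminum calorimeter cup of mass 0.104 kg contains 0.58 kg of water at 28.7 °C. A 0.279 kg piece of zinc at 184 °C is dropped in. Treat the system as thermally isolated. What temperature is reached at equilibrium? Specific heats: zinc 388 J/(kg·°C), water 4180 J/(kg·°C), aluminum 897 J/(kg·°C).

Heat gained plus heat lost sum to zero:
0.279·388·(T − 184) + 0.58·4180·(T − 28.7) + 0.104·897·(T − 28.7) = 0
(108.25 + 2424.4 + 93.29) T = 108.25·184 + 2424.4·28.7 + 93.29·28.7
T = 92176/2625.9 ≈ 35.10 °C

T_f ≈ 35.1 °C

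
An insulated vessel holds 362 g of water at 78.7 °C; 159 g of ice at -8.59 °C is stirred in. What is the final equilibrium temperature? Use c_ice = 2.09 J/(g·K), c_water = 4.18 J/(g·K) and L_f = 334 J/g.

T_f ≈ 29.0 °C

Energy balance with sensible and latent terms:
ice -8.59→0 °C: 159·2.09·8.59 = 2854.5; melt ice: 159·334 = 53106; meltwater 0→T: 159·4.18·T = 664.62 T; water: 1513.2(T − 78.7)
2177.8 T = 119086 − 55961 = 63125
T ≈ 28.99 °C — above 0 °C, consistent with complete melting.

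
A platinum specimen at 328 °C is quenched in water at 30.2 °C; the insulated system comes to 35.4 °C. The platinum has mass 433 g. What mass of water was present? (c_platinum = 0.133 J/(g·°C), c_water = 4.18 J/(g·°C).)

m ≈ 775 g

|Q_platinum| = |Q_water|:
433×0.133×(328 − 35.4) = m×4.18×(35.4 − 30.2)
21.74 m = 16851  ⇒  m ≈ 775.2 g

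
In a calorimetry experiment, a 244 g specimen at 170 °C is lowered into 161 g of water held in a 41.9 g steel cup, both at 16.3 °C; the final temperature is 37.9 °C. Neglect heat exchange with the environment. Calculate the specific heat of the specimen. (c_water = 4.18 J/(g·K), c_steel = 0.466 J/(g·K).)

c ≈ 0.464 J/(g·K)

Let T be the final temperature. ΣQ_i = 0:
244·c·(37.9 − 170) + 161·4.18·(37.9 − 16.3) + 41.9·0.466·(37.9 − 16.3) = 0
-32232 c = -14958
c = -14958/-32232 ≈ 0.4641 J/(g·K)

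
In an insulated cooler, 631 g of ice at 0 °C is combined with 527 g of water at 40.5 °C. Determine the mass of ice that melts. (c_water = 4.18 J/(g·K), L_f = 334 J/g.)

m_melted ≈ 267 g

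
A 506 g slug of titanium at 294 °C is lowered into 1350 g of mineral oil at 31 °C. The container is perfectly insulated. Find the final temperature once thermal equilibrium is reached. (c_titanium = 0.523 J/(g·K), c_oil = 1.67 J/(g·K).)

T_f ≈ 58.6 °C

Heat gained plus heat lost sum to zero:
506*0.523*(T − 294) + 1350*1.67*(T − 31) = 0
264.64(T − 294) + 2254.5(T − 31) = 0
2519.1 T = 147693
T = 147693/2519.1 ≈ 58.63 °C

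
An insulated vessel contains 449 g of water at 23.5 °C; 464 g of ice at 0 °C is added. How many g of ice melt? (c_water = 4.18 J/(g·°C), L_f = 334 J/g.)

m_melted ≈ 132 g

Water can give up m c ΔT = 449×4.18×23.5 = 44105 J before reaching 0 °C.
Fully melting the ice requires m_ice L_f = 464×334 = 154976 J.
44105 J < 154976 J, so only part of the ice melts and the system sits at 0 °C.
m_melt = 44105 / L_f = 132.1 g.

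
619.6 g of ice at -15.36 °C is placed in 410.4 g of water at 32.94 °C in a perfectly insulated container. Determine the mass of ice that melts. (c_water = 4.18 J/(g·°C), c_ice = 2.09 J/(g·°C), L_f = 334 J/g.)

m_melted ≈ 110 g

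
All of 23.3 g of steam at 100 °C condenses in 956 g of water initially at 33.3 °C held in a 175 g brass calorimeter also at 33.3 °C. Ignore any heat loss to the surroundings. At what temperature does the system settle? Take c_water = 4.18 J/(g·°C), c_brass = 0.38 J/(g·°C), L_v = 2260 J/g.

T_f ≈ 47.5 °C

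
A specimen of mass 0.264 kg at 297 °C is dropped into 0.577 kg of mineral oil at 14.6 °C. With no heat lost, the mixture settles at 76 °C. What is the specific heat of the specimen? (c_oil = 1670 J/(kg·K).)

c ≈ 1010 J/(kg·K)

m_s c (T_s − T_f) = m_oil c_oil (T_f − T_0):
0.264·c·(297 − 76) = 0.577·1670·(76 − 14.6)
58.34 c = 59164  ⇒  c ≈ 1014 J/(kg·K)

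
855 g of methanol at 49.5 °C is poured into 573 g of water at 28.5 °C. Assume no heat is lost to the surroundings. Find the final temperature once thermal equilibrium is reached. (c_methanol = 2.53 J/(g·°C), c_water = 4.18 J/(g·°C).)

Conservation of energy gives ΣQ = 0:
855*2.53*(T − 49.5) + 573*4.18*(T − 28.5) = 0
(2163.1 + 2395.1) T = 2163.1*49.5 + 2395.1*28.5
T = 175337/4558.3 ≈ 38.47 °C

T_f ≈ 38.5 °C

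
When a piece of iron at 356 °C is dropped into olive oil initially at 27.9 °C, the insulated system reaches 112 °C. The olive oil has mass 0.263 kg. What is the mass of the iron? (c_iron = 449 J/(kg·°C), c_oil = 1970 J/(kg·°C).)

Taking heat into each body as positive, Σ m c ΔT = 0:
m×449×(112 − 356) + 0.263×1970×(112 − 27.9) = 0
-109556 m = -43573
m = -43573/-109556 ≈ 0.3977 kg

m ≈ 0.398 kg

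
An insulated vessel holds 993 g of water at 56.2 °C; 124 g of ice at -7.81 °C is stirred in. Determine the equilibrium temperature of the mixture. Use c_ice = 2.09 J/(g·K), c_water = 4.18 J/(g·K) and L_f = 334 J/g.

Energy balance with sensible and latent terms:
ice -7.81→0 °C: 124×2.09×7.81 = 2024
  melt ice: 124×334 = 41416
  meltwater 0→T: 124×4.18×T = 518.32 T
  water: 4150.7(T − 56.2)
4669.1 T = 233272 − 43440 = 189832
T ≈ 40.66 °C (positive, so assuming full melt was valid).

T_f ≈ 40.7 °C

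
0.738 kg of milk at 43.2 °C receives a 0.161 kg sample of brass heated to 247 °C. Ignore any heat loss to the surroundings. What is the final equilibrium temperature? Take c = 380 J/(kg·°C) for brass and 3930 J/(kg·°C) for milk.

Setting the total heat transfer to zero:
0.161*380*(T − 247) + 0.738*3930*(T − 43.2) = 0
2961.5 T = 140406
T ≈ 47.41 °C

T_f ≈ 47.4 °C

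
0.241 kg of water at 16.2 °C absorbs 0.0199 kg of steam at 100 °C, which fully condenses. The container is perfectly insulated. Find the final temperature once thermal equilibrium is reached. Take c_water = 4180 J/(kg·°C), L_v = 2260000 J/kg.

Heat gained plus heat lost sum to zero:
steam→water at 100 °C releases m L_v = 0.0199×2260000 = 44974; condensate cools 100→T: 0.0199×4180×(T − 100) = 83.18(T − 100); original water: 1007.4(T − 16.2)
1090.6 T = 44974 + 8318.2 + 16320 = 69612
T ≈ 63.83 °C (< 100 °C, so full condensation is consistent).

T_f ≈ 63.8 °C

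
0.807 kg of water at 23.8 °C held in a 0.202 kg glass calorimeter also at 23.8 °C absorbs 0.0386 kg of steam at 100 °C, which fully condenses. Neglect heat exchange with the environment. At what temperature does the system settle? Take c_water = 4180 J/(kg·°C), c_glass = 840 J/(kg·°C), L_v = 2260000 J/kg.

T_f ≈ 50.7 °C

Energy balance with sensible and latent terms:
condense steam: −0.0386×2260000 = −87236; condensate cools 100→T: 0.0386×4180×(T − 100) = 161.35(T − 100); original water: 3373.3(T − 23.8); glass cup: 0.202×840×(T − 23.8) = 169.68(T − 23.8)
3704.3 T = 87236 + 16135 + 84322 = 187693
T ≈ 50.67 °C (< 100 °C, so full condensation is consistent).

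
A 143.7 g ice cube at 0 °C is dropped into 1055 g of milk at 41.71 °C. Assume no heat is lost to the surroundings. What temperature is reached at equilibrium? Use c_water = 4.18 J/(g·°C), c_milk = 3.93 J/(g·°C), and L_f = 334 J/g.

Energy balance with sensible and latent terms:
latent heat to melt: 143.7·334 = 47996; meltwater 0→T: 143.7·4.18·T = 600.67 T; milk: 4146.2(T − 41.71)
4746.8 T = 172936 − 47996 = 124940
T ≈ 26.32 °C — above 0 °C, consistent with complete melting.

T_f ≈ 26.3 °C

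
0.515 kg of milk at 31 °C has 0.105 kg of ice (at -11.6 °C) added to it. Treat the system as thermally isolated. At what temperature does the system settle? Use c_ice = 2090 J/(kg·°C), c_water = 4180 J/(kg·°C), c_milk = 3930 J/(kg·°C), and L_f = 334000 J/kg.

T_f ≈ 10.2 °C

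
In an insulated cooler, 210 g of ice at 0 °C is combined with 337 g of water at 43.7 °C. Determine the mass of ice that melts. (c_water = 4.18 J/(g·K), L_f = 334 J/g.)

m_melted ≈ 184 g

Cooling the water to 0 °C releases 337×4.18×43.7 = 61558 J.
Fully melting the ice requires m_ice L_f = 210×334 = 70140 J.
Since 61558 < 70140 J, not all the ice melts; equilibrium is at 0 °C.
m_melted×334 = 61558  ⇒  m_melted ≈ 184.3 g.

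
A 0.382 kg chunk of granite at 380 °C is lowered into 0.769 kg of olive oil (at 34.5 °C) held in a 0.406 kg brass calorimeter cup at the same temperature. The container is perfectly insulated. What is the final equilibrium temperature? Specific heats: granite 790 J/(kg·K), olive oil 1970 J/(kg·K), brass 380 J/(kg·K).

T_f ≈ 87.4 °C

Setting the total heat transfer to zero:
0.382·790·(T − 380) + 0.769·1970·(T − 34.5) + 0.406·380·(T − 34.5) = 0
1971 T = 172264
T = 172264 / 1971 = 87.4 °C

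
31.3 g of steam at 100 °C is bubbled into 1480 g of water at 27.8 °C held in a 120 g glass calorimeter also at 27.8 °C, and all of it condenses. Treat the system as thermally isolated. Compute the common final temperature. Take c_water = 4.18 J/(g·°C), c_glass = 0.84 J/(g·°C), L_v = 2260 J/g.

T_f ≈ 40.3 °C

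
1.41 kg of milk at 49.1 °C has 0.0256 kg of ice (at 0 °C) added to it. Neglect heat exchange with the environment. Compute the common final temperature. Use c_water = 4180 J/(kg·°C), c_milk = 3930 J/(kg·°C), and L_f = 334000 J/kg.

T_f ≈ 46.7 °C

Taking heat into each body as positive, Σ m c ΔT = 0:
fusion: m_ice L_f = 0.0256·334000 = 8550.4
  meltwater 0→T: 0.0256·4180·T = 107.01 T
  milk cools: 1.41·3930·(T − 49.1) = 5541.3(T − 49.1)
5648.3 T = 272078 − 8550.4 = 263527
T ≈ 46.66 °C. Since T > 0 °C, the all-ice-melts assumption holds.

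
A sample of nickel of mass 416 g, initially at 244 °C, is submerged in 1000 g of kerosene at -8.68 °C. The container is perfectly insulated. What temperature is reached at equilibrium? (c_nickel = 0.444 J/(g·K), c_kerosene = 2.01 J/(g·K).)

T_f ≈ 12.6 °C

Setting the total heat transfer to zero:
416·0.444·(T − 244) + 1000·2.01·(T − (-8.68)) = 0
184.7(T − 244) + 2010(T − (-8.68)) = 0
2194.7 T = 27621
T ≈ 12.59 °C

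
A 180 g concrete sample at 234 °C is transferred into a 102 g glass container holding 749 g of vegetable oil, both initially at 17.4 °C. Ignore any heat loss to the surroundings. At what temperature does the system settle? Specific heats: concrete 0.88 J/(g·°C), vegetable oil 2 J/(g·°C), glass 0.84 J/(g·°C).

T_f ≈ 37.1 °C

Energy conservation, ΣQ = 0:
180*0.88*(T − 234) + 749*2*(T − 17.4) + 102*0.84*(T − 17.4) = 0
158.4(T − 234) + 1498(T − 17.4) + 85.68(T − 17.4) = 0
1742.1 T = 64622
T = 64622 / 1742.1 = 37.1 °C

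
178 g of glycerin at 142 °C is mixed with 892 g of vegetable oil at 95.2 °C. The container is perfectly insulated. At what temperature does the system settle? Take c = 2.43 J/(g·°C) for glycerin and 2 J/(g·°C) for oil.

Heat gained plus heat lost sum to zero:
178*2.43*(T − 142) + 892*2*(T − 95.2) = 0
(432.54 + 1784) T = 432.54*142 + 1784*95.2
T = 231257/2216.5 ≈ 104.33 °C

T_f ≈ 104.3 °C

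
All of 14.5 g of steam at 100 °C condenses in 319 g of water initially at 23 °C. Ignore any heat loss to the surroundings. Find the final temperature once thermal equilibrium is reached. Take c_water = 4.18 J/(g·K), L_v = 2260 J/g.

Sum of m c ΔT and latent-heat terms is zero:
steam→water at 100 °C releases m L_v = 14.5×2260 = 32770
  condensate cools 100→T: 14.5×4.18×(T − 100) = 60.61(T − 100)
  water warms: 319×4.18×(T − 23) = 1333.4(T − 23)
1394 T = 32770 + 6061 + 30669 = 69500
T ≈ 49.86 °C — below 100 °C, confirming all the steam condensed.

T_f ≈ 49.9 °C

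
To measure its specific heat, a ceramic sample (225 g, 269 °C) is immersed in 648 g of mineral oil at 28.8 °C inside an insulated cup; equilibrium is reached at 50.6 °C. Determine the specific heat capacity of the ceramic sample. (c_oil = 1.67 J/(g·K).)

Net heat exchanged in the isolated system is zero:
225×c×(50.6 − 269) + 648×1.67×(50.6 − 28.8) = 0
-49140 c = -23591
c = -23591/-49140 ≈ 0.4801 J/(g·K)

c ≈ 0.48 J/(g·K)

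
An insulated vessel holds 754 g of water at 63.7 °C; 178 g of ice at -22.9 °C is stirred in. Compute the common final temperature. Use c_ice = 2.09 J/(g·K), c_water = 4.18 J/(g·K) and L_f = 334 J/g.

T_f ≈ 34.1 °C

Let T be the final temperature. ΣQ_i = 0:
ice -22.9→0 °C: 178×2.09×22.9 = 8519.3; fusion: m_ice L_f = 178×334 = 59452; meltwater 0→T: 178×4.18×T = 744.04 T; water: 3151.7(T − 63.7)
3895.8 T = 200765 − 67971 = 132793
T ≈ 34.09 °C. Since T > 0 °C, the all-ice-melts assumption holds.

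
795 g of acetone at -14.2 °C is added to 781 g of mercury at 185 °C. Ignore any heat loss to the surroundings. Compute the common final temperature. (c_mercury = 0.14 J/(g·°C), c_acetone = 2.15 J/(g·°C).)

T_f ≈ -2.2 °C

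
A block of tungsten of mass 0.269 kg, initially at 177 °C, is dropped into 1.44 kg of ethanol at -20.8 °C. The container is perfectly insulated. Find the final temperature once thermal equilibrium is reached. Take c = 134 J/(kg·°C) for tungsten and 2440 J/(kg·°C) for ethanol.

T_f ≈ -18.8 °C

Taking heat into each body as positive, Σ m c ΔT = 0:
0.269*134*(T − 177) + 1.44*2440*(T − (-20.8)) = 0
(36.05 + 3513.6) T = 36.05*177 + 3513.6*(-20.8)
T = -66703 / 3549.6 = -18.8 °C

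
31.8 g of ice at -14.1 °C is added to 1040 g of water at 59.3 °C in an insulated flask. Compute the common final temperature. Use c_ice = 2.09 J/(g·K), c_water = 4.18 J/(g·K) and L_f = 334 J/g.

T_f ≈ 55.0 °C

Net heat exchanged in the isolated system is zero:
ice -14.1→0 °C: 31.8·2.09·14.1 = 937.11
  latent heat to melt: 31.8·334 = 10621
  meltwater 0→T: 31.8·4.18·T = 132.92 T
  water: 4347.2(T − 59.3)
4480.1 T = 257789 − 11558 = 246231
T ≈ 54.96 °C — above 0 °C, consistent with complete melting.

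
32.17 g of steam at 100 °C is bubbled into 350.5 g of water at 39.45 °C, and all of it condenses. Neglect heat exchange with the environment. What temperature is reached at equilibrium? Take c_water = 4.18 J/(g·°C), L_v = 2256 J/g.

T_f ≈ 89.9 °C

Let T be the final temperature. ΣQ_i = 0:
condense steam: −32.17×2256 = −72576; condensate cools 100→T: 32.17×4.18×(T − 100) = 134.47(T − 100); original water: 1465.1(T − 39.45)
1599.6 T = 72576 + 13447 + 57798 = 143820
T ≈ 89.91 °C — below 100 °C, confirming all the steam condensed.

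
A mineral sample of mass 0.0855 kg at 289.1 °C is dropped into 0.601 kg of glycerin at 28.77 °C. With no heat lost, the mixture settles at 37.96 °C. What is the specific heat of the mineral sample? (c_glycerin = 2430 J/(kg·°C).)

Energy conservation, ΣQ = 0:
0.0855·c·(37.96 − 289.1) + 0.601·2430·(37.96 − 28.77) = 0
-21.47 c = -13421
c = -13421/-21.47 ≈ 625 J/(kg·°C)

c ≈ 625 J/(kg·°C)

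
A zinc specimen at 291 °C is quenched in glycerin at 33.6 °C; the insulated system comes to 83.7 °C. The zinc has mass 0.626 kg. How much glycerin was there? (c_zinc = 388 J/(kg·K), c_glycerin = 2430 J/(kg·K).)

Heat gained plus heat lost sum to zero:
0.626·388·(83.7 − 291) + m·2430·(83.7 − 33.6) = 0
121743 m = 50351
m = 50351/121743 ≈ 0.4136 kg

m ≈ 0.414 kg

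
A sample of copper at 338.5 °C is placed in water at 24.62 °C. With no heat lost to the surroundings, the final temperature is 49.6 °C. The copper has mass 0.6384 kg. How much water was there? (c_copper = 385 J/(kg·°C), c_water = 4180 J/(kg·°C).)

m ≈ 0.68 kg

|Q_copper| = |Q_water|:
0.6384×385×(338.5 − 49.6) = m×4180×(49.6 − 24.62)
104416 m = 71007  ⇒  m ≈ 0.68 kg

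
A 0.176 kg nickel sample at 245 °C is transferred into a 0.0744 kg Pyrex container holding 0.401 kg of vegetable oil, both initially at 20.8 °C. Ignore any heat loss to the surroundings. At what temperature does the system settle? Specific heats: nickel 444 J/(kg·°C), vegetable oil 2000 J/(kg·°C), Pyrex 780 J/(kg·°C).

T_f ≈ 39.5 °C

Let T be the final temperature. ΣQ_i = 0:
0.176*444*(T − 245) + 0.401*2000*(T − 20.8) + 0.0744*780*(T − 20.8) = 0
(78.14 + 802 + 58.03) T = 78.14*245 + 802*20.8 + 58.03*20.8
T = 37034 / 938.18 = 39.5 °C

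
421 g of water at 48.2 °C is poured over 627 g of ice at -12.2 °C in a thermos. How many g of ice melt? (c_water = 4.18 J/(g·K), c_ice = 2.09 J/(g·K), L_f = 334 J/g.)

m_melted ≈ 206 g

Water can give up m c ΔT = 421×4.18×48.2 = 84821 J before reaching 0 °C.
Warming the ice to 0 °C takes 627×2.09×12.2 = 15987 J, leaving 68834 J for melting.
Fully melting the ice requires m_ice L_f = 627×334 = 209418 J.
That's not enough to melt it all — equilibrium is at 0 °C with ice remaining.
m_melted×334 = 68834  ⇒  m_melted ≈ 206.1 g.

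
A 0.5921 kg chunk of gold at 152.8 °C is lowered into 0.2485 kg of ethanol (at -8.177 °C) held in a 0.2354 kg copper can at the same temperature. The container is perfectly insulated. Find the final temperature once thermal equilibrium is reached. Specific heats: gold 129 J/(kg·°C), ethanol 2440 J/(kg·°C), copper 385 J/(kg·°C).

Let T be the final temperature. ΣQ_i = 0:
0.5921*129*(T − 152.8) + 0.2485*2440*(T − (-8.177)) + 0.2354*385*(T − (-8.177)) = 0
(76.38 + 606.34 + 90.63) T = 76.38*152.8 + 606.34*(-8.177) + 90.63*(-8.177)
T ≈ 7.72 °C

T_f ≈ 7.7 °C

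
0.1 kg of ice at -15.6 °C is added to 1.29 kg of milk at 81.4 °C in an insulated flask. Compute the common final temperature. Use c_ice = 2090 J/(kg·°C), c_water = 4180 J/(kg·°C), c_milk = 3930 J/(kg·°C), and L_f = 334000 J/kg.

Heat gained plus heat lost sum to zero:
warm ice to 0 °C: 0.1·2090·(0 − (-15.6)) = 3260.4; fusion: m_ice L_f = 0.1·334000 = 33400; warm the meltwater: 418 T; milk cools: 1.29·3930·(T − 81.4) = 5069.7(T − 81.4)
5487.7 T = 412674 − 36660 = 376013
T ≈ 68.52 °C — above 0 °C, consistent with complete melting.

T_f ≈ 68.5 °C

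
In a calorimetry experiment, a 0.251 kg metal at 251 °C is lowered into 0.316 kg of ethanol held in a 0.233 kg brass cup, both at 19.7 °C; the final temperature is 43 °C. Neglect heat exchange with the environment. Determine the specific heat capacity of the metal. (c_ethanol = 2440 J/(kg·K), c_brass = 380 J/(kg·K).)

c ≈ 384 J/(kg·K)

Conservation of energy gives ΣQ = 0:
0.251×c×(43 − 251) + 0.316×2440×(43 − 19.7) + 0.233×380×(43 − 19.7) = 0
-52.21 c = -20028
c = -20028/-52.21 ≈ 383.6 J/(kg·K)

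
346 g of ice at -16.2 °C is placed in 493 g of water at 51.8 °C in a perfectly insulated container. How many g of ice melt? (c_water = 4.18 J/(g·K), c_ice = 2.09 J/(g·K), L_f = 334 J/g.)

Cooling the water to 0 °C releases 493×4.18×51.8 = 106746 J.
Warming the ice to 0 °C takes 346×2.09×16.2 = 11715 J, leaving 95031 J for melting.
Fully melting the ice requires m_ice L_f = 346×334 = 115564 J.
That's not enough to melt it all — equilibrium is at 0 °C with ice remaining.
m_melt = 95031 / L_f = 284.5 g.

m_melted ≈ 285 g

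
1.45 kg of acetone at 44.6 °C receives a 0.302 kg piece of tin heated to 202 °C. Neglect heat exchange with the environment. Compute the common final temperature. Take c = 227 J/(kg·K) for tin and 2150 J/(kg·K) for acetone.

T_f ≈ 48.0 °C

With ΣQ=0 the equilibrium temperature is the m·c-weighted mean:
T_f = (68.55×202 + 3117.5×44.6) / (68.55 + 3117.5)
    = 152888 / 3186.1 ≈ 47.99 °C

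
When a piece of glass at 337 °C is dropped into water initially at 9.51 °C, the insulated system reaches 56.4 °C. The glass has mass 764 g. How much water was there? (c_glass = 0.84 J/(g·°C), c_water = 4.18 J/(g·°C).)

m ≈ 919 g

Taking heat into each body as positive, Σ m c ΔT = 0:
764·0.84·(56.4 − 337) + m·4.18·(56.4 − 9.51) = 0
196 m = 180078
m = 180078/196 ≈ 918.8 g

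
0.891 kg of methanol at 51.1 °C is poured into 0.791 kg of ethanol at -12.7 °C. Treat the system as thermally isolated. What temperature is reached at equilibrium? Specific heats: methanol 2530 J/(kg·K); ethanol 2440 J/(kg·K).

T_f ≈ 21.7 °C

Set heat shed by the hot body equal to heat absorbed by the cold body:
0.891*2530*(51.1 − T) = 0.791*2440*(T − (-12.7))
2254.2(51.1 − T) = 1930(T − (-12.7))
4184.3 T = 90680  ⇒  T ≈ 21.67 °C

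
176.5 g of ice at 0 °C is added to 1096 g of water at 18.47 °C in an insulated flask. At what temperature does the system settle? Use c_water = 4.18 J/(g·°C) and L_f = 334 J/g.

Let T be the final temperature. ΣQ_i = 0:
melt ice: 176.5·334 = 58951
  warm the meltwater: 737.77 T
  water cools: 1096·4.18·(T − 18.47) = 4581.3(T − 18.47)
5319 T = 84616 − 58951 = 25665
T ≈ 4.83 °C. Since T > 0 °C, the all-ice-melts assumption holds.

T_f ≈ 4.8 °C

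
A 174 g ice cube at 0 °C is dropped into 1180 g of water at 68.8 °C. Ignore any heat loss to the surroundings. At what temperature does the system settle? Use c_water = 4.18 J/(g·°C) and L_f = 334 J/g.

T_f ≈ 49.7 °C

Net heat exchanged in the isolated system is zero:
latent heat to melt: 174·334 = 58116; meltwater 0→T: 174·4.18·T = 727.32 T; water cools: 1180·4.18·(T − 68.8) = 4932.4(T − 68.8)
5659.7 T = 339349 − 58116 = 281233
T ≈ 49.69 °C — above 0 °C, consistent with complete melting.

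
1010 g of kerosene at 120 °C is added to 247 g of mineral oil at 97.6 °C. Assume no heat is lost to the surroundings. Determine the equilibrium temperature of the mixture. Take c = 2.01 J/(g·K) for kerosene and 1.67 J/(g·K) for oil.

Net heat exchanged in the isolated system is zero:
1010·2.01·(T − 120) + 247·1.67·(T − 97.6) = 0
2030.1(T − 120) + 412.49(T − 97.6) = 0
2442.6 T = 283871
T ≈ 116.22 °C

T_f ≈ 116.2 °C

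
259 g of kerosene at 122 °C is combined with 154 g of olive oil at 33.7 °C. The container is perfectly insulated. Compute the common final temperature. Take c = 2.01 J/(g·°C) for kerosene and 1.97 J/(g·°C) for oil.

T_f ≈ 89.5 °C

Taking heat into each body as positive, Σ m c ΔT = 0:
259×2.01×(T − 122) + 154×1.97×(T − 33.7) = 0
(520.59 + 303.38) T = 520.59×122 + 303.38×33.7
T = 73736 / 823.97 = 89.5 °C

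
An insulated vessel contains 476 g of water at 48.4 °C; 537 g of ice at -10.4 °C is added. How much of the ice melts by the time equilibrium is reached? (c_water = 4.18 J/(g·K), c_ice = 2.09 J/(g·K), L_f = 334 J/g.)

Heat available from the water dropping to 0 °C: 476·4.18·48.4 = 96301 J.
Of that, 537·2.09·10.4 = 11672 J goes to bring the ice to 0 °C, leaving 84628 J.
To melt every bit of ice: 537·334 = 179358 J.
That's not enough to melt it all — equilibrium is at 0 °C with ice remaining.
m_melted·334 = 84628  ⇒  m_melted ≈ 253.4 g.

m_melted ≈ 253 g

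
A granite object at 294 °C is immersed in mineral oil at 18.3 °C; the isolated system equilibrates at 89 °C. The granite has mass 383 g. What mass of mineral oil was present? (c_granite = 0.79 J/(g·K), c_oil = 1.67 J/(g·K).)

m ≈ 525 g

Heat lost by the granite = heat gained by the oil:
383·0.79·(294 − 89) = m·1.67·(89 − 18.3)
118.07 m = 62027  ⇒  m ≈ 525.3 g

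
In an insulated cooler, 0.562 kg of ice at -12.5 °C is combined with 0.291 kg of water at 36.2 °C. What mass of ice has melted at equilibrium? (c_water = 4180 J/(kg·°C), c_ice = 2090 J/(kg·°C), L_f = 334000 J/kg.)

m_melted ≈ 0.0879 kg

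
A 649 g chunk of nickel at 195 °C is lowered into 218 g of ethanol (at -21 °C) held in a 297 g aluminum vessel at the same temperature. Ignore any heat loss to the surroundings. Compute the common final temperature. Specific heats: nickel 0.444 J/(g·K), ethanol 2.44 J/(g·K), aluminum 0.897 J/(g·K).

T_f ≈ 36.3 °C

Conservation of energy gives ΣQ = 0:
649*0.444*(T − 195) + 218*2.44*(T − (-21)) + 297*0.897*(T − (-21)) = 0
1086.5 T = 39426
T = 39426 / 1086.5 = 36.3 °C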